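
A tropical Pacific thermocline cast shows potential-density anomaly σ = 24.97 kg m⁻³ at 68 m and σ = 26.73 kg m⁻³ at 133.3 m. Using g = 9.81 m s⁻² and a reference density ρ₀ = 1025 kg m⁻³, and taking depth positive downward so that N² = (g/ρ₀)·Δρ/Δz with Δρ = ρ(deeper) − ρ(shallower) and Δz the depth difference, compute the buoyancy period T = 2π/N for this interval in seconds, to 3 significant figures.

Δρ = 1026.73 − 1024.97 = 1.76 kg m⁻³ over Δz = 133.3 − 68 = 65.3 m.
N² = (9.81/1025) × (1.76/65.3) = 2.5796 × 10⁻⁴ s⁻².
N = √(2.5796 × 10⁻⁴) = 0.016061 rad s⁻¹, so T = 2π/N = 391.21 s ≈ 391 s.
Since Δρ > 0 the layer is stably stratified.

391 s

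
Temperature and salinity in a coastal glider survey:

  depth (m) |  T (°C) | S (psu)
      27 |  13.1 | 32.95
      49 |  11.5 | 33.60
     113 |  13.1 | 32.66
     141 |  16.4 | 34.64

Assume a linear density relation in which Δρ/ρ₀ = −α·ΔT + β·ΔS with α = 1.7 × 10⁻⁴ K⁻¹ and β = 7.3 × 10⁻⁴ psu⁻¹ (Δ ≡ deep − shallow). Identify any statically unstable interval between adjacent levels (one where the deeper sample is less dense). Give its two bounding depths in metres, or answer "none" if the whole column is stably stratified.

49–113 m

Evaluate Δρ/ρ₀ = −αΔT + βΔS across each adjacent pair:
  27–49 m: −αΔT+βΔS = −(1.7 × 10⁻⁴)(-1.6)+(7.3 × 10⁻⁴)(+0.65) = 7.5 × 10⁻⁴ → stable
  49–113 m: −αΔT+βΔS = −(1.7 × 10⁻⁴)(+1.6)+(7.3 × 10⁻⁴)(-0.94) = -9.6 × 10⁻⁴ → UNSTABLE
  113–141 m: −αΔT+βΔS = −(1.7 × 10⁻⁴)(+3.3)+(7.3 × 10⁻⁴)(+1.98) = 8.8 × 10⁻⁴ → stable
The 49–113 m interval has Δρ < 0: lighter water underlies denser water.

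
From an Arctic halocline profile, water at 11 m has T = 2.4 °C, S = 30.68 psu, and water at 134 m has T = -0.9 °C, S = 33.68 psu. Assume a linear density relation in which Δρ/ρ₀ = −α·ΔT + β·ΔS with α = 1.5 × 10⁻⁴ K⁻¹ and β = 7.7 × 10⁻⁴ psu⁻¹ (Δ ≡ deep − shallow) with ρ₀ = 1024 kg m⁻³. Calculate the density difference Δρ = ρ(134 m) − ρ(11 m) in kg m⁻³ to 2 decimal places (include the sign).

ΔT = -3.3 K, ΔS = +3.00 psu (deep − shallow).
Δρ/ρ₀ = −(1.5 × 10⁻⁴)(-3.3) + (7.7 × 10⁻⁴)(+3.00) = 2.805 × 10⁻³.
Δρ = 1024 × (2.805 × 10⁻³) = +2.87 kg m⁻³.
Positive Δρ: denser below, stable.

+2.87 kg m⁻³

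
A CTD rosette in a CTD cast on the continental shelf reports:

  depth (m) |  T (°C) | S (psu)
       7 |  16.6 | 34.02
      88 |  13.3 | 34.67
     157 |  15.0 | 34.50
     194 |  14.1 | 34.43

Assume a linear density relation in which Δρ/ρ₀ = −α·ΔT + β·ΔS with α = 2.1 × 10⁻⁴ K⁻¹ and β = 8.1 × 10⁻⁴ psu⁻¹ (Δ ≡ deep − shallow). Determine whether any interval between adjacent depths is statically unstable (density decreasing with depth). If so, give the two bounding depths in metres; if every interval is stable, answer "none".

Evaluate Δρ/ρ₀ = −αΔT + βΔS across each adjacent pair:
  7–88 m: −αΔT+βΔS = −(2.1 × 10⁻⁴)(-3.3)+(8.1 × 10⁻⁴)(+0.65) = 1.2 × 10⁻³ → stable
  88–157 m: −αΔT+βΔS = −(2.1 × 10⁻⁴)(+1.7)+(8.1 × 10⁻⁴)(-0.17) = -4.9 × 10⁻⁴ → UNSTABLE
  157–194 m: −αΔT+βΔS = −(2.1 × 10⁻⁴)(-0.9)+(8.1 × 10⁻⁴)(-0.07) = 1.3 × 10⁻⁴ → stable
The 88–157 m interval has Δρ < 0: lighter water underlies denser water.

88–157 m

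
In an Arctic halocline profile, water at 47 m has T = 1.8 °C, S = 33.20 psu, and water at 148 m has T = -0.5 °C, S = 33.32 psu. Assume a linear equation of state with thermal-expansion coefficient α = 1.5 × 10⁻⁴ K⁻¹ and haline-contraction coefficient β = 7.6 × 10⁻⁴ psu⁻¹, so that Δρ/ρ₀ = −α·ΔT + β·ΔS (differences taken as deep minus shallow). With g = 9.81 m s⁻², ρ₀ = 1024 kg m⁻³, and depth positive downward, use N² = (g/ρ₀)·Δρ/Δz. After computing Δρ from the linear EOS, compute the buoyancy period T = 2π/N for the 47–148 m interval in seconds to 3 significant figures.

ΔT = -2.3 K, ΔS = +0.12 psu (deep − shallow).
Δρ/ρ₀ = −αΔT + βΔS = 3.45 × 10⁻⁴ + 9.12 × 10⁻⁵ = 4.362 × 10⁻⁴, so Δρ ≈ 0.4467 kg m⁻³.
N² = (g/ρ₀)·Δρ/Δz = g·(Δρ/ρ₀)/Δz = 9.81 × 4.362 × 10⁻⁴ / 101 = 4.2368 × 10⁻⁵ s⁻².
N = √(4.2368 × 10⁻⁵) = 6.5091 × 10⁻³ rad s⁻¹ → T = 2π/N = 965.29 s ≈ 965 s.

965 s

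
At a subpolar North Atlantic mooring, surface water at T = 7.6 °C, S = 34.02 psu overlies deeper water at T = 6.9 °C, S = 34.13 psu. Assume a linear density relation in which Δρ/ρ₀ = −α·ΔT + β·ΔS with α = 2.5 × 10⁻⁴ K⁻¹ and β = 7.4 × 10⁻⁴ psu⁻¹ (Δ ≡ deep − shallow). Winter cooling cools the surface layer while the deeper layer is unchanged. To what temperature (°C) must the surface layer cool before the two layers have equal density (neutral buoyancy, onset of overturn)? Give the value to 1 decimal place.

Neutral buoyancy requires Δρ = 0, i.e. −α(T_deep − T_surf′) + β(S_deep − S_surf) = 0.
T_surf′ = T_deep − (β/α)·ΔS = 6.9 − (7.4 × 10⁻⁴/2.5 × 10⁻⁴)·(+0.11) = 6.574 °C.
Cooling required: 7.6 − (6.574) = 1.026 °C.

6.6 °C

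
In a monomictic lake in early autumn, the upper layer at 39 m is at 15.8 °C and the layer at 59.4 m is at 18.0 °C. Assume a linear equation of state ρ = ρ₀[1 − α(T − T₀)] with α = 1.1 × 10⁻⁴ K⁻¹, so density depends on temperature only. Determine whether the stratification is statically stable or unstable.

ΔT = 18.0 − 15.8 = +2.2 K, so Δρ/ρ₀ = −αΔT = -2.42 × 10⁻⁴.
Δρ/ρ₀ < 0, so Δρ < 0: deeper water is lighter → statically unstable; the column would overturn.

unstable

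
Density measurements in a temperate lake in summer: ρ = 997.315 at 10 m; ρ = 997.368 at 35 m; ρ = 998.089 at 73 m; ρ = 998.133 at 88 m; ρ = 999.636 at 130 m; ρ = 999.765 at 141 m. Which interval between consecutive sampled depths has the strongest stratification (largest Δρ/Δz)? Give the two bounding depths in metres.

Compute the density gradient over each adjacent pair:
  10–35 m: Δρ/Δz = 0.053/25 = 2.1 × 10⁻³ kg m⁻⁴
  35–73 m: Δρ/Δz = 0.721/38 = 0.019 kg m⁻⁴
  73–88 m: Δρ/Δz = 0.044/15 = 2.9 × 10⁻³ kg m⁻⁴
  88–130 m: Δρ/Δz = 1.503/42 = 0.036 kg m⁻⁴
  130–141 m: Δρ/Δz = 0.129/11 = 0.012 kg m⁻⁴
The largest gradient is in the 88–130 m interval — the pycnocline.

88–130 m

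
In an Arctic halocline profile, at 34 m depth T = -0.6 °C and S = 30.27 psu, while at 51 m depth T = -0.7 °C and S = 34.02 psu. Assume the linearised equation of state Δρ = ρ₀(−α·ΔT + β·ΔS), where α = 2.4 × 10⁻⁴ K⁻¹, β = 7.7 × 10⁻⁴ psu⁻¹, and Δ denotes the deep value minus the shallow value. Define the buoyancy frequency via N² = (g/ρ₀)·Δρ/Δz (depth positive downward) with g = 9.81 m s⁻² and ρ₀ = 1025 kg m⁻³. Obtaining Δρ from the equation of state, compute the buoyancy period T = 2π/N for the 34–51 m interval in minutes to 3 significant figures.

2.55 min

ΔT = -0.1 K, ΔS = +3.75 psu (deep − shallow).
Δρ/ρ₀ = −αΔT + βΔS = 2.40 × 10⁻⁵ + 2.8875 × 10⁻³ = 2.9115 × 10⁻³, so Δρ ≈ 2.984 kg m⁻³.
N² = (g/ρ₀)·Δρ/Δz = g·(Δρ/ρ₀)/Δz = 9.81 × 2.9115 × 10⁻³ / 17 = 1.6801 × 10⁻³ s⁻².
N = √(1.6801 × 10⁻³) = 0.040989 rad s⁻¹ → T = 2π/N = 153.29 s = 2.5548 min ≈ 2.55 min.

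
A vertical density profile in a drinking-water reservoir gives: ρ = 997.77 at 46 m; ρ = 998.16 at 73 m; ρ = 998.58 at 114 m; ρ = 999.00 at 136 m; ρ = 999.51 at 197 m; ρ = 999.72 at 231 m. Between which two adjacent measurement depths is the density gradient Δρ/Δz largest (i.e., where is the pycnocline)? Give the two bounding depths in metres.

Compute the density gradient over each adjacent pair:
  46–73 m: Δρ/Δz = 0.39/27 = 0.014 kg m⁻⁴
  73–114 m: Δρ/Δz = 0.42/41 = 0.010 kg m⁻⁴
  114–136 m: Δρ/Δz = 0.42/22 = 0.019 kg m⁻⁴
  136–197 m: Δρ/Δz = 0.51/61 = 8.4 × 10⁻³ kg m⁻⁴
  197–231 m: Δρ/Δz = 0.21/34 = 6.2 × 10⁻³ kg m⁻⁴
The largest gradient is in the 114–136 m interval — the pycnocline.

114–136 m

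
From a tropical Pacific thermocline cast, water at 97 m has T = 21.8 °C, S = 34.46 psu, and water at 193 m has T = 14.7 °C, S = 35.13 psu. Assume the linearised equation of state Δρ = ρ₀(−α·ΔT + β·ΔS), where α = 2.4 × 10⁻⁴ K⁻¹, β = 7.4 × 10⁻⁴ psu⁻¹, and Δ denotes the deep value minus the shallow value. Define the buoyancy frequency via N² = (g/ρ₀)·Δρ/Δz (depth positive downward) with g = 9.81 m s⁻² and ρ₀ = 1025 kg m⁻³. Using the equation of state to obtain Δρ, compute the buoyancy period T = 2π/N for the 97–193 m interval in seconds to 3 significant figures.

419 s

ΔT = -7.1 K, ΔS = +0.67 psu (deep − shallow).
Δρ/ρ₀ = −αΔT + βΔS = 1.704 × 10⁻³ + 4.958 × 10⁻⁴ = 2.1998 × 10⁻³, so Δρ ≈ 2.255 kg m⁻³.
N² = (g/ρ₀)·Δρ/Δz = g·(Δρ/ρ₀)/Δz = 9.81 × 2.1998 × 10⁻³ / 96 = 2.2479 × 10⁻⁴ s⁻².
N = √(2.2479 × 10⁻⁴) = 0.014993 rad s⁻¹ → T = 2π/N = 419.07 s ≈ 419 s.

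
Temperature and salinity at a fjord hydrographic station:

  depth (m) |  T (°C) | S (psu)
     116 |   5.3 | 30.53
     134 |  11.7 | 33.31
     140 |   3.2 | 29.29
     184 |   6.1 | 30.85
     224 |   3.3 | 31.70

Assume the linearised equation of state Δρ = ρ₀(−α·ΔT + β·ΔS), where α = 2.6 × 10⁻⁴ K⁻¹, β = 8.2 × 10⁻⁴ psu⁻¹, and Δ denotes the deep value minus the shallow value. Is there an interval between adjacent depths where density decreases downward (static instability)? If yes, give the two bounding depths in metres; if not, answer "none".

134–140 m

Evaluate Δρ/ρ₀ = −αΔT + βΔS across each adjacent pair:
  116–134 m: −αΔT+βΔS = −(2.6 × 10⁻⁴)(+6.4)+(8.2 × 10⁻⁴)(+2.78) = 6.2 × 10⁻⁴ → stable
  134–140 m: −αΔT+βΔS = −(2.6 × 10⁻⁴)(-8.5)+(8.2 × 10⁻⁴)(-4.02) = -1.1 × 10⁻³ → UNSTABLE
  140–184 m: −αΔT+βΔS = −(2.6 × 10⁻⁴)(+2.9)+(8.2 × 10⁻⁴)(+1.56) = 5.3 × 10⁻⁴ → stable
  184–224 m: −αΔT+βΔS = −(2.6 × 10⁻⁴)(-2.8)+(8.2 × 10⁻⁴)(+0.85) = 1.4 × 10⁻³ → stable
The 134–140 m interval has Δρ < 0: lighter water underlies denser water.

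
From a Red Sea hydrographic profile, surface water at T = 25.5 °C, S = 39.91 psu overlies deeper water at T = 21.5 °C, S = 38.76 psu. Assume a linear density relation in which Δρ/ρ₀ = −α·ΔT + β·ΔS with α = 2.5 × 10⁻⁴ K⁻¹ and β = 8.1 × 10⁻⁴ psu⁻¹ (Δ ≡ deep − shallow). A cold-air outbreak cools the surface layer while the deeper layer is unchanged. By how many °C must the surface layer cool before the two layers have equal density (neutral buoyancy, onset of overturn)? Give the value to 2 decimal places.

0.27 °C

Neutral buoyancy requires Δρ = 0, i.e. −α(T_deep − T_surf′) + β(S_deep − S_surf) = 0.
T_surf′ = T_deep − (β/α)·ΔS = 21.5 − (8.1 × 10⁻⁴/2.5 × 10⁻⁴)·(-1.15) = 25.2260 °C.
Cooling required: 25.5 − (25.2260) = 0.2740 °C.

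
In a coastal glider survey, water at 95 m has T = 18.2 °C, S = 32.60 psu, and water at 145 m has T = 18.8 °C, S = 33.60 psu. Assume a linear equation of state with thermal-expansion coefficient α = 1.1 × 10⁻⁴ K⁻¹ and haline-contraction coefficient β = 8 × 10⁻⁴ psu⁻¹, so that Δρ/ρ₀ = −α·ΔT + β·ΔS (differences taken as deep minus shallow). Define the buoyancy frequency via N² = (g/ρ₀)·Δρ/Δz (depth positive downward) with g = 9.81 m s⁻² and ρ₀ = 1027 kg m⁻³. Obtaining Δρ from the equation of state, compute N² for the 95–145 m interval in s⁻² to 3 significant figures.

ΔT = +0.6 K, ΔS = +1.00 psu (deep − shallow).
Δρ/ρ₀ = −αΔT + βΔS = -6.60 × 10⁻⁵ + 8.00 × 10⁻⁴ = 7.34 × 10⁻⁴, so Δρ ≈ 0.7538 kg m⁻³.
N² = (g/ρ₀)·Δρ/Δz = g·(Δρ/ρ₀)/Δz = 9.81 × 7.34 × 10⁻⁴ / 50 = 1.4401 × 10⁻⁴ s⁻² ≈ 1.44 × 10⁻⁴ s⁻².

1.44 × 10⁻⁴ s⁻²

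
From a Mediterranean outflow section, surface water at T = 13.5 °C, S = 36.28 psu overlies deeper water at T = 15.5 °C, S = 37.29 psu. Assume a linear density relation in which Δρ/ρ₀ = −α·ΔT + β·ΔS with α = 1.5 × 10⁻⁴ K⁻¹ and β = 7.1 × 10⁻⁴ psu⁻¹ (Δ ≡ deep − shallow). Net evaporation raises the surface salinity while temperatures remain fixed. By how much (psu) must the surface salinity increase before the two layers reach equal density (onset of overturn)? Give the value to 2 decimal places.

Neutral buoyancy requires −α(T_deep − T_surf) + β(S_deep − S_surf′) = 0.
S_surf′ = S_deep − (α/β)·ΔT = 37.29 − (1.5 × 10⁻⁴/7.1 × 10⁻⁴)·(+2.0) = 36.8675 psu.
Increase required: 36.8675 − 36.28 = 0.5875 psu.

0.59 psu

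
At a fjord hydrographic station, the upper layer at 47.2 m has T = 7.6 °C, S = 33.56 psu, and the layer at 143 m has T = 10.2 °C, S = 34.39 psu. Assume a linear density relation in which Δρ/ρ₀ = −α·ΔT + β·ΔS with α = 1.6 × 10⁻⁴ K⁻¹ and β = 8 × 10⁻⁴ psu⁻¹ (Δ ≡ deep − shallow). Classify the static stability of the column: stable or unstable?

ΔT = 10.2 − 7.6 = +2.6 K and ΔS = 34.39 − 33.56 = +0.83 psu (deep − shallow).
−αΔT = -4.16 × 10⁻⁴; βΔS = 6.64 × 10⁻⁴; sum Δρ/ρ₀ = 2.48 × 10⁻⁴.
Δρ/ρ₀ > 0, so Δρ > 0: deeper water is denser → statically stable.

stable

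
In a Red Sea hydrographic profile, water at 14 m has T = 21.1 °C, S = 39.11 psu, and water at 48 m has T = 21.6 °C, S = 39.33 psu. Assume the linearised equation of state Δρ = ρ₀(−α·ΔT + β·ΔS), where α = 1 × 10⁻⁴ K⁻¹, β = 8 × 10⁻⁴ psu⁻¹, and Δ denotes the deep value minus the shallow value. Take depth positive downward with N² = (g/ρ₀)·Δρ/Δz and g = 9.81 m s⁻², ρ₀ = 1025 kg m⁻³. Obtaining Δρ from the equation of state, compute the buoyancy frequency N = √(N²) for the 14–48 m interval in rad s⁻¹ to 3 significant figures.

ΔT = +0.5 K, ΔS = +0.22 psu (deep − shallow).
Δρ/ρ₀ = −αΔT + βΔS = -5.00 × 10⁻⁵ + 1.76 × 10⁻⁴ = 1.26 × 10⁻⁴, so Δρ ≈ 0.1292 kg m⁻³.
N² = (g/ρ₀)·Δρ/Δz = g·(Δρ/ρ₀)/Δz = 9.81 × 1.26 × 10⁻⁴ / 34 = 3.6355 × 10⁻⁵ s⁻².
N = √(3.6355 × 10⁻⁵) = 6.0295 × 10⁻³ rad s⁻¹ ≈ 6.03 × 10⁻³ rad s⁻¹.

6.03 × 10⁻³ rad s⁻¹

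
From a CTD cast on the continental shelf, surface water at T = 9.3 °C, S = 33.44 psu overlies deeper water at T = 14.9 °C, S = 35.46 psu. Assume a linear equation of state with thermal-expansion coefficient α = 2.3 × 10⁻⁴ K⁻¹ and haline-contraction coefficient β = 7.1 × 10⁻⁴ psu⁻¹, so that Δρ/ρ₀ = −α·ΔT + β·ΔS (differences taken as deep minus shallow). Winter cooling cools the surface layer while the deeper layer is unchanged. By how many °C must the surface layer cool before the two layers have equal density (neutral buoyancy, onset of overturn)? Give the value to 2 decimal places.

Neutral buoyancy requires Δρ = 0, i.e. −α(T_deep − T_surf′) + β(S_deep − S_surf) = 0.
T_surf′ = T_deep − (β/α)·ΔS = 14.9 − (7.1 × 10⁻⁴/2.3 × 10⁻⁴)·(+2.02) = 8.6643 °C.
Cooling required: 9.3 − (8.6643) = 0.6357 °C.

0.64 °C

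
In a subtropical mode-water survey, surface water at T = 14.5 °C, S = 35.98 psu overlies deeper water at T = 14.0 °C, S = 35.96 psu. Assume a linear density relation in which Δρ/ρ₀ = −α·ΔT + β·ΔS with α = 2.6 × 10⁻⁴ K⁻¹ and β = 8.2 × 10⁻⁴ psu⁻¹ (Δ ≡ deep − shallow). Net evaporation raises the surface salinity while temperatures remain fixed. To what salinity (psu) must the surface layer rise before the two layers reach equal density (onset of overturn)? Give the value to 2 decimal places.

Neutral buoyancy requires −α(T_deep − T_surf) + β(S_deep − S_surf′) = 0.
S_surf′ = S_deep − (α/β)·ΔT = 35.96 − (2.6 × 10⁻⁴/8.2 × 10⁻⁴)·(-0.5) = 36.1185 psu.
Increase required: 36.1185 − 35.98 = 0.1385 psu.

36.12 psu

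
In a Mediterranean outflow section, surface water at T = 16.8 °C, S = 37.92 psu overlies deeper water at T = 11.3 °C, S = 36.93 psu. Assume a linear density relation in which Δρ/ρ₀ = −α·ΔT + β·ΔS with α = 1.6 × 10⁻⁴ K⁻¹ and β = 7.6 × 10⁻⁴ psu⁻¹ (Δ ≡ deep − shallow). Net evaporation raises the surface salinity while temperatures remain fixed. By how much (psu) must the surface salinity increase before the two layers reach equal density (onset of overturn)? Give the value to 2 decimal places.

Neutral buoyancy requires −α(T_deep − T_surf) + β(S_deep − S_surf′) = 0.
S_surf′ = S_deep − (α/β)·ΔT = 36.93 − (1.6 × 10⁻⁴/7.6 × 10⁻⁴)·(-5.5) = 38.0879 psu.
Increase required: 38.0879 − 37.92 = 0.1679 psu.

0.17 psu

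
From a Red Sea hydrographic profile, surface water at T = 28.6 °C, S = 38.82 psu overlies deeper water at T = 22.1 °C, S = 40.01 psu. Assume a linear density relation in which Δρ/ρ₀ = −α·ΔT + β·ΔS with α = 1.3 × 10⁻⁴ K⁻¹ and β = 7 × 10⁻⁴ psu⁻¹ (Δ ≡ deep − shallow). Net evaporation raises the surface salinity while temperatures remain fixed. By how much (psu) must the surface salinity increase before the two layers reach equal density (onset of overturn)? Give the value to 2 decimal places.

Neutral buoyancy requires −α(T_deep − T_surf) + β(S_deep − S_surf′) = 0.
S_surf′ = S_deep − (α/β)·ΔT = 40.01 − (1.3 × 10⁻⁴/7 × 10⁻⁴)·(-6.5) = 41.2171 psu.
Increase required: 41.2171 − 38.82 = 2.3971 psu.

2.40 psu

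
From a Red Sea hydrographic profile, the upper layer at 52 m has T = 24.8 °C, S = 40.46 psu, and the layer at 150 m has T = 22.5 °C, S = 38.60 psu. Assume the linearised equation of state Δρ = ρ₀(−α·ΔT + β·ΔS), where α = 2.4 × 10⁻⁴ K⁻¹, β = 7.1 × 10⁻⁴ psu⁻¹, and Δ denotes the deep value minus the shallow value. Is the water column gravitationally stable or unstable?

ΔT = 22.5 − 24.8 = -2.3 K and ΔS = 38.60 − 40.46 = -1.86 psu (deep − shallow).
−αΔT = 5.52 × 10⁻⁴; βΔS = -1.3206 × 10⁻³; sum Δρ/ρ₀ = -7.686 × 10⁻⁴.
Δρ/ρ₀ < 0, so Δρ < 0: deeper water is lighter → statically unstable; the column would overturn.

unstable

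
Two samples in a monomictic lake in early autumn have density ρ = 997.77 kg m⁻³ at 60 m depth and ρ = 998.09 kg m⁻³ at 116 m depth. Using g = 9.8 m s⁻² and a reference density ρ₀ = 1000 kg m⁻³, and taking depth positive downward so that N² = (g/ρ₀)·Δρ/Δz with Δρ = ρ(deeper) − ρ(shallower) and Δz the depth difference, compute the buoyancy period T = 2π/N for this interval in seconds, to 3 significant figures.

840 s

Δρ = 998.09 − 997.77 = 0.32 kg m⁻³ over Δz = 116 − 60 = 56 m.
N² = (9.8/1000) × (0.32/56) = 5.6000 × 10⁻⁵ s⁻².
N = √(5.6000 × 10⁻⁵) = 7.4833 × 10⁻³ rad s⁻¹, so T = 2π/N = 839.63 s ≈ 840 s.
A positive N² confirms static stability across the interval.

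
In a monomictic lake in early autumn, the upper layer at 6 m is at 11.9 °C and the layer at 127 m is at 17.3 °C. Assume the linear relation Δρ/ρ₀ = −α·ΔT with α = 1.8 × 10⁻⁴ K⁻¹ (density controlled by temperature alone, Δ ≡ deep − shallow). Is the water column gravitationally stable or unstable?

ΔT = 17.3 − 11.9 = +5.4 K, so Δρ/ρ₀ = −αΔT = -9.72 × 10⁻⁴.
Δρ/ρ₀ < 0, so Δρ < 0: deeper water is lighter → statically unstable; the column would overturn.

unstable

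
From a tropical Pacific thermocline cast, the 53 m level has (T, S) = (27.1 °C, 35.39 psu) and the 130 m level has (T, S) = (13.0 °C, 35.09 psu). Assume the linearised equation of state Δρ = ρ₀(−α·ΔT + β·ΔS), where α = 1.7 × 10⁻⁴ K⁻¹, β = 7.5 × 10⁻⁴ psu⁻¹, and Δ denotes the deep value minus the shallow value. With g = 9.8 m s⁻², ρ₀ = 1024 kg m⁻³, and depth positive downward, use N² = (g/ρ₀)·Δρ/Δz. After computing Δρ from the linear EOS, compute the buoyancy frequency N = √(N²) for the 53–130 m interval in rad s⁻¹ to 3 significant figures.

0.0166 rad s⁻¹

ΔT = -14.1 K, ΔS = -0.30 psu (deep − shallow).
Δρ/ρ₀ = −αΔT + βΔS = 2.397 × 10⁻³ − 2.25 × 10⁻⁴ = 2.172 × 10⁻³, so Δρ ≈ 2.224 kg m⁻³.
N² = (g/ρ₀)·Δρ/Δz = g·(Δρ/ρ₀)/Δz = 9.8 × 2.172 × 10⁻³ / 77 = 2.7644 × 10⁻⁴ s⁻².
N = √(2.7644 × 10⁻⁴) = 0.016626 rad s⁻¹ ≈ 0.0166 rad s⁻¹.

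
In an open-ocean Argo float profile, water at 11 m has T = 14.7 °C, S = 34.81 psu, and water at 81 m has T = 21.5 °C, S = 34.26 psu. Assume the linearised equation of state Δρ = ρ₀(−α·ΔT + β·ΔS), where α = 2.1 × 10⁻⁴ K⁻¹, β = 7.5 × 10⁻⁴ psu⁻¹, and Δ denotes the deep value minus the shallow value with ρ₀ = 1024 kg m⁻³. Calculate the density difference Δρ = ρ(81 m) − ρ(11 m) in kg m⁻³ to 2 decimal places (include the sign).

ΔT = +6.8 K, ΔS = -0.55 psu (deep − shallow).
Δρ/ρ₀ = −(2.1 × 10⁻⁴)(+6.8) + (7.5 × 10⁻⁴)(-0.55) = -1.8405 × 10⁻³.
Δρ = 1024 × (-1.8405 × 10⁻³) = -1.88 kg m⁻³.
Negative Δρ: lighter below, statically unstable.

-1.88 kg m⁻³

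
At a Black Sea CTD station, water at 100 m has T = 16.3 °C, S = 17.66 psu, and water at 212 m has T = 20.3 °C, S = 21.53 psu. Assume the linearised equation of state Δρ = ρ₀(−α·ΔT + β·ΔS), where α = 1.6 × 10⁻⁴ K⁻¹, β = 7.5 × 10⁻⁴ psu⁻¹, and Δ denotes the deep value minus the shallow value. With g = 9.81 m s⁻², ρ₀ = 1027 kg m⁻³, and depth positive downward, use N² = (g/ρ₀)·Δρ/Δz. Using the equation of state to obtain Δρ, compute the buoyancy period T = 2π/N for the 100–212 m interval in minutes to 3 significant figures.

7.44 min

ΔT = +4.0 K, ΔS = +3.87 psu (deep − shallow).
Δρ/ρ₀ = −αΔT + βΔS = -6.40 × 10⁻⁴ + 2.9025 × 10⁻³ = 2.2625 × 10⁻³, so Δρ ≈ 2.324 kg m⁻³.
N² = (g/ρ₀)·Δρ/Δz = g·(Δρ/ρ₀)/Δz = 9.81 × 2.2625 × 10⁻³ / 112 = 1.9817 × 10⁻⁴ s⁻².
N = √(1.9817 × 10⁻⁴) = 0.014077 rad s⁻¹ → T = 2π/N = 446.34 s = 7.4390 min ≈ 7.44 min.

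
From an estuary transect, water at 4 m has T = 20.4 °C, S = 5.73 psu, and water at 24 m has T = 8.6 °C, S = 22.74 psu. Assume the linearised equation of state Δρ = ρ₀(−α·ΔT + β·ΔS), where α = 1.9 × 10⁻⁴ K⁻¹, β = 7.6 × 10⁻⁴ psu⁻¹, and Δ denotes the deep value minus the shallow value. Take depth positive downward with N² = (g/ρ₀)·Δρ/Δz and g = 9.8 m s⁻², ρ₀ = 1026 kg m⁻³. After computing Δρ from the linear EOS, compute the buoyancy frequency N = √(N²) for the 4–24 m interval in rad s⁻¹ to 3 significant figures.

0.0862 rad s⁻¹

ΔT = -11.8 K, ΔS = +17.01 psu (deep − shallow).
Δρ/ρ₀ = −αΔT + βΔS = 2.242 × 10⁻³ + 0.0129276 = 0.0151696, so Δρ ≈ 15.56 kg m⁻³.
N² = (g/ρ₀)·Δρ/Δz = g·(Δρ/ρ₀)/Δz = 9.8 × 0.0151696 / 20 = 7.4331 × 10⁻³ s⁻².
N = √(7.4331 × 10⁻³) = 0.086215 rad s⁻¹ ≈ 0.0862 rad s⁻¹.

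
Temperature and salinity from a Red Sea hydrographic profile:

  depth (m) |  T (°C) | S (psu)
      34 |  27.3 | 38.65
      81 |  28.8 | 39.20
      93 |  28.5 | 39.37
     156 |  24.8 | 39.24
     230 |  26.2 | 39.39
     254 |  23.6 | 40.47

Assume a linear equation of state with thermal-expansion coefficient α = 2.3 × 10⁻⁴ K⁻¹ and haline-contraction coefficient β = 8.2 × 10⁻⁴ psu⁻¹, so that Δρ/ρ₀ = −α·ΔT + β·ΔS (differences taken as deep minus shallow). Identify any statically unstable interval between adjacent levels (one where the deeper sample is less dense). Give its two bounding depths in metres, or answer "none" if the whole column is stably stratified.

156–230 m

Evaluate Δρ/ρ₀ = −αΔT + βΔS across each adjacent pair:
  34–81 m: −αΔT+βΔS = −(2.3 × 10⁻⁴)(+1.5)+(8.2 × 10⁻⁴)(+0.55) = 1.1 × 10⁻⁴ → stable
  81–93 m: −αΔT+βΔS = −(2.3 × 10⁻⁴)(-0.3)+(8.2 × 10⁻⁴)(+0.17) = 2.1 × 10⁻⁴ → stable
  93–156 m: −αΔT+βΔS = −(2.3 × 10⁻⁴)(-3.7)+(8.2 × 10⁻⁴)(-0.13) = 7.4 × 10⁻⁴ → stable
  156–230 m: −αΔT+βΔS = −(2.3 × 10⁻⁴)(+1.4)+(8.2 × 10⁻⁴)(+0.15) = -2.0 × 10⁻⁴ → UNSTABLE
  230–254 m: −αΔT+βΔS = −(2.3 × 10⁻⁴)(-2.6)+(8.2 × 10⁻⁴)(+1.08) = 1.5 × 10⁻³ → stable
The 156–230 m interval has Δρ < 0: lighter water underlies denser water.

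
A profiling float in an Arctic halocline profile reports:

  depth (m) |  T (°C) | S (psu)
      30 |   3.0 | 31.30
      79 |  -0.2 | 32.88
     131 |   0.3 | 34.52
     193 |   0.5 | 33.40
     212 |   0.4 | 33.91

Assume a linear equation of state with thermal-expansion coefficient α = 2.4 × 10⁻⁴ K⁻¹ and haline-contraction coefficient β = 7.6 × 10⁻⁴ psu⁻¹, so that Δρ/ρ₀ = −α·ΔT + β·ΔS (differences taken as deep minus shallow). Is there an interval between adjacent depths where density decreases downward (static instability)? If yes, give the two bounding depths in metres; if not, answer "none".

131–193 m

Evaluate Δρ/ρ₀ = −αΔT + βΔS across each adjacent pair:
  30–79 m: −αΔT+βΔS = −(2.4 × 10⁻⁴)(-3.2)+(7.6 × 10⁻⁴)(+1.58) = 2.0 × 10⁻³ → stable
  79–131 m: −αΔT+βΔS = −(2.4 × 10⁻⁴)(+0.5)+(7.6 × 10⁻⁴)(+1.64) = 1.1 × 10⁻³ → stable
  131–193 m: −αΔT+βΔS = −(2.4 × 10⁻⁴)(+0.2)+(7.6 × 10⁻⁴)(-1.12) = -9.0 × 10⁻⁴ → UNSTABLE
  193–212 m: −αΔT+βΔS = −(2.4 × 10⁻⁴)(-0.1)+(7.6 × 10⁻⁴)(+0.51) = 4.1 × 10⁻⁴ → stable
The 131–193 m interval has Δρ < 0: lighter water underlies denser water.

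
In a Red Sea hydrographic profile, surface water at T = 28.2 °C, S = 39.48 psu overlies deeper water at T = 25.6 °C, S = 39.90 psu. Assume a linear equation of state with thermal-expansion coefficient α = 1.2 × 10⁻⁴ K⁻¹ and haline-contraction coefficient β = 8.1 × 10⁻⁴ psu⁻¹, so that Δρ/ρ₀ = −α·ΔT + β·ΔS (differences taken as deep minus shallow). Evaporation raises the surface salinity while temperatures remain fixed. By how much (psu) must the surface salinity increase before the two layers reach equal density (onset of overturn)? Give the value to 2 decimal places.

0.81 psu

Neutral buoyancy requires −α(T_deep − T_surf) + β(S_deep − S_surf′) = 0.
S_surf′ = S_deep − (α/β)·ΔT = 39.90 − (1.2 × 10⁻⁴/8.1 × 10⁻⁴)·(-2.6) = 40.2852 psu.
Increase required: 40.2852 − 39.48 = 0.8052 psu.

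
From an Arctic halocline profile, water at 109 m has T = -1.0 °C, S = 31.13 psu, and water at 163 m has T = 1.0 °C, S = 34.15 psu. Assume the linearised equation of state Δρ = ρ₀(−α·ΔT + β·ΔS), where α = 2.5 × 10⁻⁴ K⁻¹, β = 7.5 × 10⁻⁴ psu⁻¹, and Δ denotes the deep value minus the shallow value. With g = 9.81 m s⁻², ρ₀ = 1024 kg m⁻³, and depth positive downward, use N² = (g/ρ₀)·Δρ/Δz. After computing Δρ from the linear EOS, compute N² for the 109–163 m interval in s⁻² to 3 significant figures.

ΔT = +2.0 K, ΔS = +3.02 psu (deep − shallow).
Δρ/ρ₀ = −αΔT + βΔS = -5.00 × 10⁻⁴ + 2.265 × 10⁻³ = 1.765 × 10⁻³, so Δρ ≈ 1.807 kg m⁻³.
N² = (g/ρ₀)·Δρ/Δz = g·(Δρ/ρ₀)/Δz = 9.81 × 1.765 × 10⁻³ / 54 = 3.2064 × 10⁻⁴ s⁻² ≈ 3.21 × 10⁻⁴ s⁻².

3.21 × 10⁻⁴ s⁻²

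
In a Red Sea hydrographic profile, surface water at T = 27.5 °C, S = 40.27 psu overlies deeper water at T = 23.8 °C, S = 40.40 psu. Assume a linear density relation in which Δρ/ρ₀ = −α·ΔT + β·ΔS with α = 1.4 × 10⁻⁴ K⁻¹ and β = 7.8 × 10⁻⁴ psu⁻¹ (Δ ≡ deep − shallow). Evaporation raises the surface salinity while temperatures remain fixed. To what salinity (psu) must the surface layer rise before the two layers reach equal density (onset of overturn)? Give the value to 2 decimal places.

41.06 psu

Neutral buoyancy requires −α(T_deep − T_surf) + β(S_deep − S_surf′) = 0.
S_surf′ = S_deep − (α/β)·ΔT = 40.40 − (1.4 × 10⁻⁴/7.8 × 10⁻⁴)·(-3.7) = 41.0641 psu.
Increase required: 41.0641 − 40.27 = 0.7941 psu.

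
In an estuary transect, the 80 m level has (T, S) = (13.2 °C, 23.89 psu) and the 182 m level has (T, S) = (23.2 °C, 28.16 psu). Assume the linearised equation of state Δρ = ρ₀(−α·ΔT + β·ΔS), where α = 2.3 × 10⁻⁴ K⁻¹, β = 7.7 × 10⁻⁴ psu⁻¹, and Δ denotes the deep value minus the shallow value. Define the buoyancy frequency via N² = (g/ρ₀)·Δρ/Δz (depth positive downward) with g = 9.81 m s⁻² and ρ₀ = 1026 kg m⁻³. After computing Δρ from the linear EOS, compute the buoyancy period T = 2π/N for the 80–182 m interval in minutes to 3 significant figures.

ΔT = +10.0 K, ΔS = +4.27 psu (deep − shallow).
Δρ/ρ₀ = −αΔT + βΔS = -2.30 × 10⁻³ + 3.2879 × 10⁻³ = 9.879 × 10⁻⁴, so Δρ ≈ 1.014 kg m⁻³.
N² = (g/ρ₀)·Δρ/Δz = g·(Δρ/ρ₀)/Δz = 9.81 × 9.879 × 10⁻⁴ / 102 = 9.5013 × 10⁻⁵ s⁻².
N = √(9.5013 × 10⁻⁵) = 9.7475 × 10⁻³ rad s⁻¹ → T = 2π/N = 644.59 s = 10.743 min ≈ 10.7 min.

10.7 min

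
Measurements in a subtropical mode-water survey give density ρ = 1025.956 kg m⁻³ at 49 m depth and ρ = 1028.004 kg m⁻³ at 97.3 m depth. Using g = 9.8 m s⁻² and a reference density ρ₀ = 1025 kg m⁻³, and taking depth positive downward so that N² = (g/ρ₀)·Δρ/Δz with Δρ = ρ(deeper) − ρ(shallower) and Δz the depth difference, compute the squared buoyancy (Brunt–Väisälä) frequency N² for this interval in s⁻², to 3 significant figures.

Δρ = 1028.004 − 1025.956 = 2.048 kg m⁻³ over Δz = 97.3 − 49 = 48.3 m.
N² = (9.8/1025) × (2.048/48.3) = 4.0540 × 10⁻⁴ s⁻² ≈ 4.05 × 10⁻⁴ s⁻².

4.05 × 10⁻⁴ s⁻²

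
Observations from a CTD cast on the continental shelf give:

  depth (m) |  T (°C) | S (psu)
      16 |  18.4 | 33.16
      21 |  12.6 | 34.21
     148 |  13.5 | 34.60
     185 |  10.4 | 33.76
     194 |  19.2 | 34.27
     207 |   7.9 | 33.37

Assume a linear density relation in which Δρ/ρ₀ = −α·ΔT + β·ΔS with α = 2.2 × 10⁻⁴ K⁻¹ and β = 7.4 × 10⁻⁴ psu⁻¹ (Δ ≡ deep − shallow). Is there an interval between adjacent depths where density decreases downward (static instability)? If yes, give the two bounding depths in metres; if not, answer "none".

185–194 m

Evaluate Δρ/ρ₀ = −αΔT + βΔS across each adjacent pair:
  16–21 m: −αΔT+βΔS = −(2.2 × 10⁻⁴)(-5.8)+(7.4 × 10⁻⁴)(+1.05) = 2.1 × 10⁻³ → stable
  21–148 m: −αΔT+βΔS = −(2.2 × 10⁻⁴)(+0.9)+(7.4 × 10⁻⁴)(+0.39) = 9.1 × 10⁻⁵ → stable
  148–185 m: −αΔT+βΔS = −(2.2 × 10⁻⁴)(-3.1)+(7.4 × 10⁻⁴)(-0.84) = 6.0 × 10⁻⁵ → stable
  185–194 m: −αΔT+βΔS = −(2.2 × 10⁻⁴)(+8.8)+(7.4 × 10⁻⁴)(+0.51) = -1.6 × 10⁻³ → UNSTABLE
  194–207 m: −αΔT+βΔS = −(2.2 × 10⁻⁴)(-11.3)+(7.4 × 10⁻⁴)(-0.90) = 1.8 × 10⁻³ → stable
The 185–194 m interval has Δρ < 0: lighter water underlies denser water.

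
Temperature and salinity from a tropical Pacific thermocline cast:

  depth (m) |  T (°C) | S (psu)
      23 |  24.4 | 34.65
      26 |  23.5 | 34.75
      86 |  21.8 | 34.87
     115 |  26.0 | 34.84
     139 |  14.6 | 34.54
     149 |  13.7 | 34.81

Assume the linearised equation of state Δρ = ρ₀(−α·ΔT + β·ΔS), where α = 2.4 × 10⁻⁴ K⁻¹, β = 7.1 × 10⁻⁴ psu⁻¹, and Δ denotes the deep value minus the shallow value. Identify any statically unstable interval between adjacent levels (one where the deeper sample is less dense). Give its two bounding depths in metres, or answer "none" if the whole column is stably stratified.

Evaluate Δρ/ρ₀ = −αΔT + βΔS across each adjacent pair:
  23–26 m: −αΔT+βΔS = −(2.4 × 10⁻⁴)(-0.9)+(7.1 × 10⁻⁴)(+0.10) = 2.9 × 10⁻⁴ → stable
  26–86 m: −αΔT+βΔS = −(2.4 × 10⁻⁴)(-1.7)+(7.1 × 10⁻⁴)(+0.12) = 4.9 × 10⁻⁴ → stable
  86–115 m: −αΔT+βΔS = −(2.4 × 10⁻⁴)(+4.2)+(7.1 × 10⁻⁴)(-0.03) = -1.0 × 10⁻³ → UNSTABLE
  115–139 m: −αΔT+βΔS = −(2.4 × 10⁻⁴)(-11.4)+(7.1 × 10⁻⁴)(-0.30) = 2.5 × 10⁻³ → stable
  139–149 m: −αΔT+βΔS = −(2.4 × 10⁻⁴)(-0.9)+(7.1 × 10⁻⁴)(+0.27) = 4.1 × 10⁻⁴ → stable
The 86–115 m interval has Δρ < 0: lighter water underlies denser water.

86–115 m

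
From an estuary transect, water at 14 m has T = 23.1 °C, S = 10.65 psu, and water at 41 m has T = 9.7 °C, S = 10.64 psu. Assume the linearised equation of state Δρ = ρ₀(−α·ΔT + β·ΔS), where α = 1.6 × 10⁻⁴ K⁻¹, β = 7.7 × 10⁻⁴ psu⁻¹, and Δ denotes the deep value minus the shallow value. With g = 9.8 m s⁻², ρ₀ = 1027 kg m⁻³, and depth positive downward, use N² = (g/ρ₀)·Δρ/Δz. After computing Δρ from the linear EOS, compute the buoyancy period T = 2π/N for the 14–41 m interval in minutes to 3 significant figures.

3.76 min

ΔT = -13.4 K, ΔS = -0.01 psu (deep − shallow).
Δρ/ρ₀ = −αΔT + βΔS = 2.144 × 10⁻³ − 7.70 × 10⁻⁶ = 2.1363 × 10⁻³, so Δρ ≈ 2.194 kg m⁻³.
N² = (g/ρ₀)·Δρ/Δz = g·(Δρ/ρ₀)/Δz = 9.8 × 2.1363 × 10⁻³ / 27 = 7.7540 × 10⁻⁴ s⁻².
N = √(7.7540 × 10⁻⁴) = 0.027846 rad s⁻¹ → T = 2π/N = 225.64 s = 3.7607 min ≈ 3.76 min.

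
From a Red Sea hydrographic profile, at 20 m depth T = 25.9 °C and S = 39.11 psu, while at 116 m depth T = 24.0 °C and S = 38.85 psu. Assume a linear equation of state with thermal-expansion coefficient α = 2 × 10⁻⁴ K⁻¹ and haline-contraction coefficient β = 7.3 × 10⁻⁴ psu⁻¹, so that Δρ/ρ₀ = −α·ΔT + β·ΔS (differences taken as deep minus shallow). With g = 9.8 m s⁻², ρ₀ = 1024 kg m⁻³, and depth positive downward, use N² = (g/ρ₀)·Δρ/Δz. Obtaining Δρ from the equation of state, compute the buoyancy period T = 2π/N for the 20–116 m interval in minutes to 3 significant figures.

ΔT = -1.9 K, ΔS = -0.26 psu (deep − shallow).
Δρ/ρ₀ = −αΔT + βΔS = 3.80 × 10⁻⁴ − 1.898 × 10⁻⁴ = 1.902 × 10⁻⁴, so Δρ ≈ 0.1948 kg m⁻³.
N² = (g/ρ₀)·Δρ/Δz = g·(Δρ/ρ₀)/Δz = 9.8 × 1.902 × 10⁻⁴ / 96 = 1.9416 × 10⁻⁵ s⁻².
N = √(1.9416 × 10⁻⁵) = 4.4064 × 10⁻³ rad s⁻¹ → T = 2π/N = 1.4259 × 10³ s = 23.765 min ≈ 23.8 min.

23.8 min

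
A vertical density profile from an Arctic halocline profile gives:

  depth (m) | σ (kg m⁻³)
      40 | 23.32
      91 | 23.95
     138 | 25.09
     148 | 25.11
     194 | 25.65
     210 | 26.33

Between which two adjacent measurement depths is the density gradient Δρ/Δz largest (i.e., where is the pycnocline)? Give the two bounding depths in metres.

194–210 m

Compute the density gradient over each adjacent pair:
  40–91 m: Δρ/Δz = 0.63/51 = 0.012 kg m⁻⁴
  91–138 m: Δρ/Δz = 1.14/47 = 0.024 kg m⁻⁴
  138–148 m: Δρ/Δz = 0.02/10 = 2.0 × 10⁻³ kg m⁻⁴
  148–194 m: Δρ/Δz = 0.54/46 = 0.012 kg m⁻⁴
  194–210 m: Δρ/Δz = 0.68/16 = 0.043 kg m⁻⁴
The largest gradient is in the 194–210 m interval — the pycnocline.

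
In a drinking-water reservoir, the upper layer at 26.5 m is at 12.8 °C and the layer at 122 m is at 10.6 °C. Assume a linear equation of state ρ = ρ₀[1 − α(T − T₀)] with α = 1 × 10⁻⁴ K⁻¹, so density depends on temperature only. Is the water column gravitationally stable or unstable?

ΔT = 10.6 − 12.8 = -2.2 K, so Δρ/ρ₀ = −αΔT = 2.20 × 10⁻⁴.
Δρ/ρ₀ > 0, so Δρ > 0: deeper water is denser → statically stable.

stable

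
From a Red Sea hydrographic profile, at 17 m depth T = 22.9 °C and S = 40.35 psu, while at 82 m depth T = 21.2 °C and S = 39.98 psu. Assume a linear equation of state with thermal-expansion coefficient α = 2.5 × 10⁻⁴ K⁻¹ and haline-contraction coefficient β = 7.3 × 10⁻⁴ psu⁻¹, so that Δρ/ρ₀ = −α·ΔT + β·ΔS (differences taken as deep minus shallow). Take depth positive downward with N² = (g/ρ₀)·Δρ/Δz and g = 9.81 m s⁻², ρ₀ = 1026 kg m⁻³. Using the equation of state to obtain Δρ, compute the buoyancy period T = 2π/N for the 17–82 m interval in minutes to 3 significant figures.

ΔT = -1.7 K, ΔS = -0.37 psu (deep − shallow).
Δρ/ρ₀ = −αΔT + βΔS = 4.25 × 10⁻⁴ − 2.701 × 10⁻⁴ = 1.549 × 10⁻⁴, so Δρ ≈ 0.1589 kg m⁻³.
N² = (g/ρ₀)·Δρ/Δz = g·(Δρ/ρ₀)/Δz = 9.81 × 1.549 × 10⁻⁴ / 65 = 2.3378 × 10⁻⁵ s⁻².
N = √(2.3378 × 10⁻⁵) = 4.8351 × 10⁻³ rad s⁻¹ → T = 2π/N = 1.2995 × 10³ s = 21.658 min ≈ 21.7 min.

21.7 min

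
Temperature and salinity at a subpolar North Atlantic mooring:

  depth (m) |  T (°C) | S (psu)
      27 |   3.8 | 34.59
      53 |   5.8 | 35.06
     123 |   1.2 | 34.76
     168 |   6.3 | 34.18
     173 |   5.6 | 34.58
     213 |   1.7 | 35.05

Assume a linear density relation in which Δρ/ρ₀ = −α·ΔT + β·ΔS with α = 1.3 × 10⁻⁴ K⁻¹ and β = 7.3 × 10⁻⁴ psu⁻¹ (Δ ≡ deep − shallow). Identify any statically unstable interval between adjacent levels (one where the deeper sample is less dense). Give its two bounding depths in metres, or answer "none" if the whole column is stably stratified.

123–168 m

Evaluate Δρ/ρ₀ = −αΔT + βΔS across each adjacent pair:
  27–53 m: −αΔT+βΔS = −(1.3 × 10⁻⁴)(+2.0)+(7.3 × 10⁻⁴)(+0.47) = 8.3 × 10⁻⁵ → stable
  53–123 m: −αΔT+βΔS = −(1.3 × 10⁻⁴)(-4.6)+(7.3 × 10⁻⁴)(-0.30) = 3.8 × 10⁻⁴ → stable
  123–168 m: −αΔT+βΔS = −(1.3 × 10⁻⁴)(+5.1)+(7.3 × 10⁻⁴)(-0.58) = -1.1 × 10⁻³ → UNSTABLE
  168–173 m: −αΔT+βΔS = −(1.3 × 10⁻⁴)(-0.7)+(7.3 × 10⁻⁴)(+0.40) = 3.8 × 10⁻⁴ → stable
  173–213 m: −αΔT+βΔS = −(1.3 × 10⁻⁴)(-3.9)+(7.3 × 10⁻⁴)(+0.47) = 8.5 × 10⁻⁴ → stable
The 123–168 m interval has Δρ < 0: lighter water underlies denser water.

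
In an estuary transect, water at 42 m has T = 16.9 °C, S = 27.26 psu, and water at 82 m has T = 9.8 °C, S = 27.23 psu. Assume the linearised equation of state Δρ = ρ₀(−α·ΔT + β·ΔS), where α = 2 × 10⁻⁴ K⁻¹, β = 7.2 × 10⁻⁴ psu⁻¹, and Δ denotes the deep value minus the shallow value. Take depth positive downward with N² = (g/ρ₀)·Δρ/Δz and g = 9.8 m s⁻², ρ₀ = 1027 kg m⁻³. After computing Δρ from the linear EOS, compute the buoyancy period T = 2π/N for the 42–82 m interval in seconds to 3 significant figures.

339 s

ΔT = -7.1 K, ΔS = -0.03 psu (deep − shallow).
Δρ/ρ₀ = −αΔT + βΔS = 1.42 × 10⁻³ − 2.16 × 10⁻⁵ = 1.3984 × 10⁻³, so Δρ ≈ 1.436 kg m⁻³.
N² = (g/ρ₀)·Δρ/Δz = g·(Δρ/ρ₀)/Δz = 9.8 × 1.3984 × 10⁻³ / 40 = 3.4261 × 10⁻⁴ s⁻².
N = √(3.4261 × 10⁻⁴) = 0.018510 rad s⁻¹ → T = 2π/N = 339.45 s ≈ 339 s.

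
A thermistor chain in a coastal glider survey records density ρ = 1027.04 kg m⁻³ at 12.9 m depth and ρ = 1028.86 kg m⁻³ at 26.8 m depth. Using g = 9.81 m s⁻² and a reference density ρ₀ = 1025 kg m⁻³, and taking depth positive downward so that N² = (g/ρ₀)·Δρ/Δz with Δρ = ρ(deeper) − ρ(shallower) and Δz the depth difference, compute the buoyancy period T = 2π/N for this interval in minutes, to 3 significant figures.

2.96 min

Δρ = 1028.86 − 1027.04 = 1.82 kg m⁻³ over Δz = 26.8 − 12.9 = 13.9 m.
N² = (9.81/1025) × (1.82/13.9) = 1.2531 × 10⁻³ s⁻².
N = √(1.2531 × 10⁻³) = 0.035399 rad s⁻¹, so T = 2π/N = 177.50 s = 2.9583 min ≈ 2.96 min.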